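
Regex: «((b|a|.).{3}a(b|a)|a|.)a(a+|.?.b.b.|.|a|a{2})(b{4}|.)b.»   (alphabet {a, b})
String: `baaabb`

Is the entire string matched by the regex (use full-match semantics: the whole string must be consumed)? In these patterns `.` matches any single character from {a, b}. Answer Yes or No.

Yes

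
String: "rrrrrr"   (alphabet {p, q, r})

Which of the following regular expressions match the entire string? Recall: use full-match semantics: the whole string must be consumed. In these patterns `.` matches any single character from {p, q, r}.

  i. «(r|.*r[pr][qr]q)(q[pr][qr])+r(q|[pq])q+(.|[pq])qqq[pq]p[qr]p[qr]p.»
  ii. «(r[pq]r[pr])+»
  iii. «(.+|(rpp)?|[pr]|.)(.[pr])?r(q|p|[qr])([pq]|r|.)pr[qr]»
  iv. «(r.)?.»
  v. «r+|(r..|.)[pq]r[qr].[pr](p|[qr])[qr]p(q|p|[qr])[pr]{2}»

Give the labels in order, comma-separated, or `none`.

v

i → no match
ii → no match
iii → no match
iv → no match
v → match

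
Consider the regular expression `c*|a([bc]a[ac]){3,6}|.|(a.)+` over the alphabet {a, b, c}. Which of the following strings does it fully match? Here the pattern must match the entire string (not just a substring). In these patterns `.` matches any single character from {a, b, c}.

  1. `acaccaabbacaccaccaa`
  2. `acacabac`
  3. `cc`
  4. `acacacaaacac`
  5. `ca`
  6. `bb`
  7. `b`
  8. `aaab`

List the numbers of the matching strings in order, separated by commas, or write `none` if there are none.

1 → no match
2 → match
3 → match
4 → match
5 → no match
6 → no match
7 → match
8 → match

2, 3, 4, 7, 8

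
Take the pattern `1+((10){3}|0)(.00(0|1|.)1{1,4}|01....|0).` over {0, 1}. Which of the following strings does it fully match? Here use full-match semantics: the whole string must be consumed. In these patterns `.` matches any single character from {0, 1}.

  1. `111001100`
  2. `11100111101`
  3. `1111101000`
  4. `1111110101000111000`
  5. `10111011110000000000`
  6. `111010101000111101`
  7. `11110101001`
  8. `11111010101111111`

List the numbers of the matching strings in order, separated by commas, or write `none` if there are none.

2, 7

1 → no match
2 → match
3 → no match
4 → no match
5 → no match
6 → no match
7 → match
8 → no match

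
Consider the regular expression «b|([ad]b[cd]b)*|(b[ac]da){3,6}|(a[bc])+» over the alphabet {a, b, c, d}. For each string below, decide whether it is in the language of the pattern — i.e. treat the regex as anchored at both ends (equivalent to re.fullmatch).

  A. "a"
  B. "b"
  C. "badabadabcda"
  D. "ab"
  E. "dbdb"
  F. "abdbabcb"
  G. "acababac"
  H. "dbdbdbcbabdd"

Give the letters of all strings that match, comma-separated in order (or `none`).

B, C, D, E, F, G

A. "a" → no match
B. "b" → match
C. "badabadabcda" → match
D. "ab" → match
E. "dbdb" → match
F. "abdbabcb" → match
G. "acababac" → match
H. "dbdbdbcbabdd" → no match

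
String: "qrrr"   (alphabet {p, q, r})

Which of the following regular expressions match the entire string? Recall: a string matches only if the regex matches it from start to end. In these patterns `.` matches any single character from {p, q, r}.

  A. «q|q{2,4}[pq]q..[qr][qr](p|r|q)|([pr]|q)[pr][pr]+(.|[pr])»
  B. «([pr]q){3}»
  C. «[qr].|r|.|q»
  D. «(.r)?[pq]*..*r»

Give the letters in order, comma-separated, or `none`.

A, D

A → match
B → no match — must end with "q"
C → no match
D → match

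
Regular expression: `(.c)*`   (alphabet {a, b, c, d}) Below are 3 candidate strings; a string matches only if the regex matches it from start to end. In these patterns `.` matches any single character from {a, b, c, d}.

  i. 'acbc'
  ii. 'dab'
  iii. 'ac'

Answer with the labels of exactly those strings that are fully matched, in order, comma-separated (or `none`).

i → match
ii → no match
iii → match

i, iii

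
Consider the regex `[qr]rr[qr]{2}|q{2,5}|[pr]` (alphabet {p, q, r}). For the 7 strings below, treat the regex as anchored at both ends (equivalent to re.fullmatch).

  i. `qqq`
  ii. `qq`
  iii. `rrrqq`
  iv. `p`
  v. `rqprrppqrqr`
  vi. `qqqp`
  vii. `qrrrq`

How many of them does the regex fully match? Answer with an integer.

5

i → match
ii → match
iii → match
iv → match
v → no match
vi → no match
vii → match
Total matched: 5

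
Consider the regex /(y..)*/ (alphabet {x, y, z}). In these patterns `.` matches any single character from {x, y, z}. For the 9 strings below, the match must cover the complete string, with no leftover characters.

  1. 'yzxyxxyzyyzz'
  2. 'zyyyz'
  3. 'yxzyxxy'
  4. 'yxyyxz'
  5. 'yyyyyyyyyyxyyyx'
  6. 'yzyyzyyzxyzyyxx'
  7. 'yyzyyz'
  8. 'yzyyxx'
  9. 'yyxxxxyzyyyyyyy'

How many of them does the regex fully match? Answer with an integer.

1 → match
2 → no match
3 → no match
4 → match
5 → match
6 → match
7 → match
8 → match
9 → no match
Total matched: 6

6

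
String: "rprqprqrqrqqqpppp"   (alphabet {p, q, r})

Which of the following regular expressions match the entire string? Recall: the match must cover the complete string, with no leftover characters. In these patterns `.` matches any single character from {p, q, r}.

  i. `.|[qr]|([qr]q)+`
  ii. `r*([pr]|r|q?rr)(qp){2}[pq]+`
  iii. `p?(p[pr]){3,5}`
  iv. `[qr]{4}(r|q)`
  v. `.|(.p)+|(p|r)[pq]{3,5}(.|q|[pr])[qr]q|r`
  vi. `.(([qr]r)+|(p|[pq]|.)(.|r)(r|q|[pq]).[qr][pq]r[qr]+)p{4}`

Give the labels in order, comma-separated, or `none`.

i → no match
ii → no match
iii → no match
iv → no match
v → no match
vi → match

vi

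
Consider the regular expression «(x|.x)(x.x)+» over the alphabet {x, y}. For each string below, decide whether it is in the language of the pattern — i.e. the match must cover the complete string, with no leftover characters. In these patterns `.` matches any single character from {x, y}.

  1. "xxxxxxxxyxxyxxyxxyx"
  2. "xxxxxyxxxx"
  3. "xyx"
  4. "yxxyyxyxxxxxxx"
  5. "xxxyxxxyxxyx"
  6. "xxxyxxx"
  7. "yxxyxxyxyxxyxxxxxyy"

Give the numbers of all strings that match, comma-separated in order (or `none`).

1, 2

1 → match
2 → match
3 → no match
4 → no match
5 → no match
6 → no match
7 → no match — must end with "x"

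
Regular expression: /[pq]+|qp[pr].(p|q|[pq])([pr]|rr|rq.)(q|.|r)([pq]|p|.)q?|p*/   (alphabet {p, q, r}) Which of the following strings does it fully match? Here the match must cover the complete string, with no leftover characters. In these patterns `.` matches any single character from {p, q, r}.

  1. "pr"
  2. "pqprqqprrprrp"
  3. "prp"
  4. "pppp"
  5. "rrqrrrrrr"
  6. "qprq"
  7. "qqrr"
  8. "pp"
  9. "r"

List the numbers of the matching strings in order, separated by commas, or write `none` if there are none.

4, 8

1 → no match
2 → no match
3 → no match
4 → match
5 → no match
6 → no match
7 → no match
8 → match
9 → no match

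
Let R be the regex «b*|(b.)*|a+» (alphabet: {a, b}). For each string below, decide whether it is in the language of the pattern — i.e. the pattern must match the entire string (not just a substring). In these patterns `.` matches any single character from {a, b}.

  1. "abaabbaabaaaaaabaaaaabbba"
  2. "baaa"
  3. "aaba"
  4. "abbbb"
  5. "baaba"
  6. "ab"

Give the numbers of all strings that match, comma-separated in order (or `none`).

none

1 → no match
2 → no match
3 → no match
4 → no match
5 → no match
6 → no match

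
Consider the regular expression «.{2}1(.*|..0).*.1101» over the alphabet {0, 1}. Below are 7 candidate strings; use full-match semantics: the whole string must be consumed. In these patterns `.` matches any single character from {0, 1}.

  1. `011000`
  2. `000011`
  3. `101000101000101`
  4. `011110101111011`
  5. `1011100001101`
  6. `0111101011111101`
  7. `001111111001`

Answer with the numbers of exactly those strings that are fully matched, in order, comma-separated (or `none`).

5, 6

1. `011000` → no match — must end with `1101`
2. `000011` → no match — must end with `1101`
3 → no match — must end with `1101`
4 → no match — must end with `1101`
5 → match
6 → match
7. `001111111001` → no match — must end with `1101`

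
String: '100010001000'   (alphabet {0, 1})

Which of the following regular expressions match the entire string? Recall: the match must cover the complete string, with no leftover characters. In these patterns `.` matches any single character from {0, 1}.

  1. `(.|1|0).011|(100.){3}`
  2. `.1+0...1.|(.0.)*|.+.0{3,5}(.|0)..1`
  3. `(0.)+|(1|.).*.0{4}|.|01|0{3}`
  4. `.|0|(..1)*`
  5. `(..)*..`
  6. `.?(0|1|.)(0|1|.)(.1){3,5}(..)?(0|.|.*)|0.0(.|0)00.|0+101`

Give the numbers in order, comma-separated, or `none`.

1, 5

1 → match
2 → no match
3 → no match
4 → no match
5 → match
6 → no match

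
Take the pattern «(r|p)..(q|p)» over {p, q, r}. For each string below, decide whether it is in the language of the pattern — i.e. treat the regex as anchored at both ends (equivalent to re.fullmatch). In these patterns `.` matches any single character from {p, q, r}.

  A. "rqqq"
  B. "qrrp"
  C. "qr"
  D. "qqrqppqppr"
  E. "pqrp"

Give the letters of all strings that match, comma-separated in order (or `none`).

A → match
B → no match
C → no match
D → no match
E → match

A, E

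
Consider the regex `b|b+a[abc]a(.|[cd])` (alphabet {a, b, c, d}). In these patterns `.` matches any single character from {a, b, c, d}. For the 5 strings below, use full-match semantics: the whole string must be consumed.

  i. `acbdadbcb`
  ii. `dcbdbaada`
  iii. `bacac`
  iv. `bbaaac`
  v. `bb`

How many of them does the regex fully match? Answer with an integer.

2

i → no match — must start with `b`
ii → no match — must start with `b`
iii → match
iv → match
v → no match
Total matched: 2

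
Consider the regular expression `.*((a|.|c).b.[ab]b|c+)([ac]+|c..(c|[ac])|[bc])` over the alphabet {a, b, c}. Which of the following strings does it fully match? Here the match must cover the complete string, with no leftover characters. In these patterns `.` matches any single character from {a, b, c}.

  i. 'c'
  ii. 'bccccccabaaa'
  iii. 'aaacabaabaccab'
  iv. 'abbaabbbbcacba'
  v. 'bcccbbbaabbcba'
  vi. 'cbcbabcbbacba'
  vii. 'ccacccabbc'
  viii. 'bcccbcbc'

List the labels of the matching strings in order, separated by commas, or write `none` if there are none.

i. 'c' → no match
ii. 'bccccccabaaa' → no match
iii → no match
iv → no match
v → no match
vi → no match
vii. 'ccacccabbc' → no match
viii. 'bcccbcbc' → no match

none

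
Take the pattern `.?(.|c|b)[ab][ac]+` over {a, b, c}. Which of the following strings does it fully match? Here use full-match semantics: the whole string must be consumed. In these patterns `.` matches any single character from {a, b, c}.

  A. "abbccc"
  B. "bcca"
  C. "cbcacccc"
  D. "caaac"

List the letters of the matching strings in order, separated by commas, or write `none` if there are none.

A → match
B → no match
C → match
D → match

A, C, D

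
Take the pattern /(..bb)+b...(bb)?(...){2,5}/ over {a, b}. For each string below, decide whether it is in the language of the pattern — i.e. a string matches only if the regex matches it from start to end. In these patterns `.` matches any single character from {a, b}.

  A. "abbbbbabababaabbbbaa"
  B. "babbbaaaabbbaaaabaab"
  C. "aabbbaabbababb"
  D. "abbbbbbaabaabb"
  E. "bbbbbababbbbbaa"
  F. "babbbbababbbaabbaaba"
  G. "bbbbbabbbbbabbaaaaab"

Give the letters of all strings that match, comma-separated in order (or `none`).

A, B, C, D, F, G

A → match
B → match
C → match
D → match
E → no match
F → match
G → match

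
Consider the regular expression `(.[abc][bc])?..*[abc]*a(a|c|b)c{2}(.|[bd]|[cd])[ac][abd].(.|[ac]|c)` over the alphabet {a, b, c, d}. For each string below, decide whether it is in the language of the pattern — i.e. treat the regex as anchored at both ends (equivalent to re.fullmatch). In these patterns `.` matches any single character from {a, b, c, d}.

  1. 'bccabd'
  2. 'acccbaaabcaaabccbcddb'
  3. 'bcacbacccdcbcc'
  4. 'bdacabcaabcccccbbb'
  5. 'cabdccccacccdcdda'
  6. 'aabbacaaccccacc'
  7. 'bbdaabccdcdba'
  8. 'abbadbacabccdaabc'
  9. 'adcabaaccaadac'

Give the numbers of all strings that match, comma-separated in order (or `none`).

2, 3, 5, 6, 7, 8, 9

1 → no match
2 → match
3 → match
4 → no match
5 → match
6 → match
7 → match
8 → match
9 → match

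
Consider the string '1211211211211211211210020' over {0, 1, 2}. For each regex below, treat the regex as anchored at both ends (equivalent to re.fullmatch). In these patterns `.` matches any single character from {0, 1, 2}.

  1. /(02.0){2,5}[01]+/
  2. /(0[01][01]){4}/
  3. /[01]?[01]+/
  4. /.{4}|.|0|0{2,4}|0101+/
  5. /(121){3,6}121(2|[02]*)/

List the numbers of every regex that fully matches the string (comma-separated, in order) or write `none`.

5

1 → no match — must start with '02'
2 → no match — must start with '0'
3 → no match
4 → no match
5 → match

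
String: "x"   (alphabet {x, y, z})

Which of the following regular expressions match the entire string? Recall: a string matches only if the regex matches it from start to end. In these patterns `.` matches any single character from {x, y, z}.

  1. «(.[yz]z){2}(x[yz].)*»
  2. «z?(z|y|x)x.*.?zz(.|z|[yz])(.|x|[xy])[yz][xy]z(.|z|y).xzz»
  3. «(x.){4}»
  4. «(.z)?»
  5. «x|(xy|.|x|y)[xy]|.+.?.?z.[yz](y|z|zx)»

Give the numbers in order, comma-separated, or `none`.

5

1 → no match
2 → no match — must end with "xzz"
3 → no match
4 → no match
5 → match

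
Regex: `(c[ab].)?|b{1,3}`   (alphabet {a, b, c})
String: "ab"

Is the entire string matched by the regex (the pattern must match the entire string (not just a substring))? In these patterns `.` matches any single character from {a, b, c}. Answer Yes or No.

No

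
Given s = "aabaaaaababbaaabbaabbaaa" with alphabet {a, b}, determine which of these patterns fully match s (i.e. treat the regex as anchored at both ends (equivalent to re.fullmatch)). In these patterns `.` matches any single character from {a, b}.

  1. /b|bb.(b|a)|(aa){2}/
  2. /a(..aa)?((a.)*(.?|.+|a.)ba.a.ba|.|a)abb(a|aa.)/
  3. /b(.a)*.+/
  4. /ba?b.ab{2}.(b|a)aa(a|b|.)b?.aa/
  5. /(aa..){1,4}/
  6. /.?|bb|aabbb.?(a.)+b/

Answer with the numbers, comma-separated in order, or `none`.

2

1 → no match
2 → match
3 → no match — must start with "b"
4 → no match — must start with "b"
5 → no match
6 → no match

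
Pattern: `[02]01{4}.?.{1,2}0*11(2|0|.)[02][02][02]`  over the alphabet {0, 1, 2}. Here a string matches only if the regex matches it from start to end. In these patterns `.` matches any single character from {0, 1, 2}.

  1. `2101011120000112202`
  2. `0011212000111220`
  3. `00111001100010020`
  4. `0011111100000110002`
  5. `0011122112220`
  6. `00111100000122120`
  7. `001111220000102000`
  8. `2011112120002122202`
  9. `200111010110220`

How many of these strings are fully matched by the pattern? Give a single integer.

1

1 → no match
2 → no match
3 → no match
4 → match
5 → no match
6 → no match
7 → no match
8 → no match
9 → no match
Total matched: 1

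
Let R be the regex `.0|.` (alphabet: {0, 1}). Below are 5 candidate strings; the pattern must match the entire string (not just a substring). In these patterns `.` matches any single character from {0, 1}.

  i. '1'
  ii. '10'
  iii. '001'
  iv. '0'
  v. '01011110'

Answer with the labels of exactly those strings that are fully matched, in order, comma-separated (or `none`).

i → match
ii → match
iii → no match
iv → match
v → no match

i, ii, iv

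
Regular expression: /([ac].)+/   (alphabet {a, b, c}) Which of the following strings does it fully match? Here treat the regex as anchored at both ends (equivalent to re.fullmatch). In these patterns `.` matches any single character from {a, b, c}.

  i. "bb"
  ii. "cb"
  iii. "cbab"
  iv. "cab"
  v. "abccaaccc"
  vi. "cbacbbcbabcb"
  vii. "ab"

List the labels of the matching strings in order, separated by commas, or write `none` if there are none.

ii, iii, vii

i → no match
ii → match
iii → match
iv → no match
v → no match
vi → no match
vii → match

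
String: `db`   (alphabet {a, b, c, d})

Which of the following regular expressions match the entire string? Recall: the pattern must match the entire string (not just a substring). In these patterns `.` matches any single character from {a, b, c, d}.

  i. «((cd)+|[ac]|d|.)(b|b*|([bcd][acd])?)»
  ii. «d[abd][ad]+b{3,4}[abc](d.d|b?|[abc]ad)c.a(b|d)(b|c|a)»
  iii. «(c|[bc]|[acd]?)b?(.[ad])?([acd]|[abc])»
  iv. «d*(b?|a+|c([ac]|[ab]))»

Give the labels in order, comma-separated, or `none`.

i → match
ii → no match
iii → match
iv → match

i, iii, iv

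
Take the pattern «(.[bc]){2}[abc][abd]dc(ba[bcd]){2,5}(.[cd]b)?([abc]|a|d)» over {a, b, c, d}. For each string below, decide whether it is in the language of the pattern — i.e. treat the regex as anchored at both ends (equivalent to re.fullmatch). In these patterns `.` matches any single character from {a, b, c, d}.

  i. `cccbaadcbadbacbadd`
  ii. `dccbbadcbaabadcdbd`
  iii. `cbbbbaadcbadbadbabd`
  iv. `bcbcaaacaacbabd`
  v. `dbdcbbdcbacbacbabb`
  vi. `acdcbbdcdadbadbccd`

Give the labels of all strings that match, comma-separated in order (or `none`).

i → match
ii → no match
iii → no match
iv → no match
v → match
vi → no match

i, v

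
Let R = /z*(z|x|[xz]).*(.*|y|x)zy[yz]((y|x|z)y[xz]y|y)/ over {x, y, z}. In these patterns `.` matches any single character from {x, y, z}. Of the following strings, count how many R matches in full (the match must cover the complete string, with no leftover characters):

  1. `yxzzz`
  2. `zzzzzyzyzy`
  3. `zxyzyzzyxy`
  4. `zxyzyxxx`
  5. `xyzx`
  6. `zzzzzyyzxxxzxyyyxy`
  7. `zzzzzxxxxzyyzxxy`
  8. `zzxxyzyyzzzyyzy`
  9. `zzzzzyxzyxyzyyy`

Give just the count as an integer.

3

1. `yxzzz` → no match — must end with `y`
2. `zzzzzyzyzy` → match
3. `zxyzyzzyxy` → match
4. `zxyzyxxx` → no match — must end with `y`
5. `xyzx` → no match — must end with `y`
6 → no match
7 → no match
8 → no match
9 → match
Total matched: 3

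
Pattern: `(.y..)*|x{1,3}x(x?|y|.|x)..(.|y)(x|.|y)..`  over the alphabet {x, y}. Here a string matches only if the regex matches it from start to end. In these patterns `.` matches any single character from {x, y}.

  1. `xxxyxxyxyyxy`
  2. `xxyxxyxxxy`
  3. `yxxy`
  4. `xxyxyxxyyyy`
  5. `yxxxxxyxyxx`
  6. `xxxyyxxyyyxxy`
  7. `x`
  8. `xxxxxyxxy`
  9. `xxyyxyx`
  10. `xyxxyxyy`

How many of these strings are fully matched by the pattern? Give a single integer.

1 → no match
2 → no match
3 → no match
4 → no match
5 → no match
6 → no match
7 → no match
8 → match
9 → no match
10 → no match
Total matched: 1

1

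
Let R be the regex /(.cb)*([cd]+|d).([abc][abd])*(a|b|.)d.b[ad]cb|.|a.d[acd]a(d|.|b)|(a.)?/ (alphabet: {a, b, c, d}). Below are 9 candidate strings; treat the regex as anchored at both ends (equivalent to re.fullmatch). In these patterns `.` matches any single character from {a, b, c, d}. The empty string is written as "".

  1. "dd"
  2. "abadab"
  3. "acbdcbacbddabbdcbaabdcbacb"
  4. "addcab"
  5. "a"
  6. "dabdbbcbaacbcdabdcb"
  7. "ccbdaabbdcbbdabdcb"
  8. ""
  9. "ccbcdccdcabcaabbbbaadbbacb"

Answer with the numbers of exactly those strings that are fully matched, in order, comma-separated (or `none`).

1 → no match
2 → no match
3 → match
4 → match
5 → match
6 → match
7 → match
8 → match
9 → match

3, 4, 5, 6, 7, 8, 9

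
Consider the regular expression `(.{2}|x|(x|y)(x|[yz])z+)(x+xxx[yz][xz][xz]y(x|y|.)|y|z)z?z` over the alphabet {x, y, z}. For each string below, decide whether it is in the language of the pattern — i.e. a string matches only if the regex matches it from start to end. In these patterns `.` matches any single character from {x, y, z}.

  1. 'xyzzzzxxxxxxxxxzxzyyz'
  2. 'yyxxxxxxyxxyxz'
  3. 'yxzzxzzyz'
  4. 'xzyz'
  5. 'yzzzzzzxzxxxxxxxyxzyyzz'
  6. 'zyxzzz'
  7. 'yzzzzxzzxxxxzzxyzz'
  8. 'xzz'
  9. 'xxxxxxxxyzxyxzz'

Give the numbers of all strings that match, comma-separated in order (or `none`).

1, 2, 4, 8, 9

1 → match
2 → match
3 → no match
4 → match
5 → no match
6 → no match
7 → no match
8 → match
9 → match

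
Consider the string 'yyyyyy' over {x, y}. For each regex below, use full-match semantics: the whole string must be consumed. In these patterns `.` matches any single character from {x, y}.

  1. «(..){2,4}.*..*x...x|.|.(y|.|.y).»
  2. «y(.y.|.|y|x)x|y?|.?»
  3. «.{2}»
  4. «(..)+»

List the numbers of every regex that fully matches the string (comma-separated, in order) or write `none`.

1 → no match
2 → no match
3 → no match
4 → match

4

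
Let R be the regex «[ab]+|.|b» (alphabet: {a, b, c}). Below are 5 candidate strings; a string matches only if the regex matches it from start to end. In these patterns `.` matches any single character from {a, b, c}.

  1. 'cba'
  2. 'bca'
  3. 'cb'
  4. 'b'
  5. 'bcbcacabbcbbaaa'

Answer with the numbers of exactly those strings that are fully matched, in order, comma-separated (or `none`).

1 → no match
2 → no match
3 → no match
4 → match
5 → no match

4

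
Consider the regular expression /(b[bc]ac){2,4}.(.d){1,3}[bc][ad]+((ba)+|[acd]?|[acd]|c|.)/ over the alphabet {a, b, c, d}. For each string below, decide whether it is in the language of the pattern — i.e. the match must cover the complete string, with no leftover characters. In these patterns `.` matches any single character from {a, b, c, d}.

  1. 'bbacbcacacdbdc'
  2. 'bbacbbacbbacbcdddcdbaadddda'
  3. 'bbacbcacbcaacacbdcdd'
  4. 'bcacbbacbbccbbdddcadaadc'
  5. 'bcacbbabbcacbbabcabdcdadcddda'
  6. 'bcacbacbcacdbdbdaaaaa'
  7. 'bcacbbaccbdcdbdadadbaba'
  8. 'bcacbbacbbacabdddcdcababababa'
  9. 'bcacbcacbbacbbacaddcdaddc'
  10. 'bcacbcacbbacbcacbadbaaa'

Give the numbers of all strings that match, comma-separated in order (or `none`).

1, 2, 7, 8, 9, 10

1 → match
2 → match
3 → no match
4 → no match
5 → no match
6 → no match
7 → match
8 → match
9 → match
10 → match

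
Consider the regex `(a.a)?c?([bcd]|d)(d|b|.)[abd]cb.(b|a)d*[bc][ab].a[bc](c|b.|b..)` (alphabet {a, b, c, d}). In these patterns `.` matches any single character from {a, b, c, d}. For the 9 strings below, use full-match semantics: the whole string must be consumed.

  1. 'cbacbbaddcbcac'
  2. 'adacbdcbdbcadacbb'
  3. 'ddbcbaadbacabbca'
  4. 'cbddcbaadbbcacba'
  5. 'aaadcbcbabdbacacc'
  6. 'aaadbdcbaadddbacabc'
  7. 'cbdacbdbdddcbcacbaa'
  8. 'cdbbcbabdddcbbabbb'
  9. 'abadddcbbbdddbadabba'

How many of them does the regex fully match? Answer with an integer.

8

1 → no match
2 → match
3 → match
4 → match
5 → match
6 → match
7 → match
8 → match
9 → match
Total matched: 8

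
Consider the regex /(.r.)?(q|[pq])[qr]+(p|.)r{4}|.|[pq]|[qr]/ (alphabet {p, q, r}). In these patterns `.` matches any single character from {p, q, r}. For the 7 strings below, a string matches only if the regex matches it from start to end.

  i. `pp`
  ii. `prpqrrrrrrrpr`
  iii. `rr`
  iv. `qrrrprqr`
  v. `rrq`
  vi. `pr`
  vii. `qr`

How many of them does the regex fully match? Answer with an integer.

0

i. `pp` → no match
ii → no match
iii. `rr` → no match
iv. `qrrrprqr` → no match
v. `rrq` → no match
vi. `pr` → no match
vii. `qr` → no match
Total matched: 0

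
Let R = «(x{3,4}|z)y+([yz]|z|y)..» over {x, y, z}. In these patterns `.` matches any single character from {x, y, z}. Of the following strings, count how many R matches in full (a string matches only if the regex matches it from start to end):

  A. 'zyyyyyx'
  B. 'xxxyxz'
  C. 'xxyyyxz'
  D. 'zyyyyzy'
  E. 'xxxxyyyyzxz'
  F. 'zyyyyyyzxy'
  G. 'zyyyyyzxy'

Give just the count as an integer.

5

A → match
B → no match
C → no match
D → match
E → match
F → match
G → match
Total matched: 5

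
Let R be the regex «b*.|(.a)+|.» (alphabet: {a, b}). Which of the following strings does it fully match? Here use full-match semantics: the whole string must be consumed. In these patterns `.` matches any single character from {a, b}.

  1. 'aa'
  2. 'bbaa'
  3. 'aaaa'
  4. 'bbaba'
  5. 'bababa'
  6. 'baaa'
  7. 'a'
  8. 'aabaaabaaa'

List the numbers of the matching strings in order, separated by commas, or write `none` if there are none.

1, 3, 5, 6, 7, 8

1. 'aa' → match
2. 'bbaa' → no match
3. 'aaaa' → match
4. 'bbaba' → no match
5. 'bababa' → match
6. 'baaa' → match
7. 'a' → match
8. 'aabaaabaaa' → match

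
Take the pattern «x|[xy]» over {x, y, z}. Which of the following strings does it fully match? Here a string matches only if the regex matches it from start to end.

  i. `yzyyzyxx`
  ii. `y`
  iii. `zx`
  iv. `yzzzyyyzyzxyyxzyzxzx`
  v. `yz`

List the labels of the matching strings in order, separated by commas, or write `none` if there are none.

ii

i → no match
ii → match
iii → no match
iv → no match
v → no match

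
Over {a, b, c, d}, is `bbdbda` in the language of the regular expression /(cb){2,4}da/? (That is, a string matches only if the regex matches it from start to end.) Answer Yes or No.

Every match must start with `cb`, but `bbdbda` does not.

No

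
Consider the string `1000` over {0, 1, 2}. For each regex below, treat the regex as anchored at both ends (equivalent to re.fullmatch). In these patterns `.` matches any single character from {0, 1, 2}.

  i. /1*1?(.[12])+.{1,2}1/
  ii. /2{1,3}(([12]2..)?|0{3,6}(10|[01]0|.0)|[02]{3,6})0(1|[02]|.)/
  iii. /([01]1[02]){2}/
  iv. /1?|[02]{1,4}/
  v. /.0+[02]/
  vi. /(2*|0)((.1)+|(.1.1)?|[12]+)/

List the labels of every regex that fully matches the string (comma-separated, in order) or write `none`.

v

i → no match — must end with `1`
ii → no match — must start with `2`
iii → no match
iv → no match
v → match
vi → no match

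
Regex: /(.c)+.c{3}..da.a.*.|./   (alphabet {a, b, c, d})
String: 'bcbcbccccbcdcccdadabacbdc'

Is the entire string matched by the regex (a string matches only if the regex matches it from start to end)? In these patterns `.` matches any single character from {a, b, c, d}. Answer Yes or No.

No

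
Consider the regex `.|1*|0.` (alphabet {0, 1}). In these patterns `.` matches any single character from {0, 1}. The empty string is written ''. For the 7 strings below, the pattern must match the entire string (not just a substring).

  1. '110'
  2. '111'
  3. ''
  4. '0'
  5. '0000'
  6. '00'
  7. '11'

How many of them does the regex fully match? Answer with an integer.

5

1 → no match
2 → match
3 → match
4 → match
5 → no match
6 → match
7 → match
Total matched: 5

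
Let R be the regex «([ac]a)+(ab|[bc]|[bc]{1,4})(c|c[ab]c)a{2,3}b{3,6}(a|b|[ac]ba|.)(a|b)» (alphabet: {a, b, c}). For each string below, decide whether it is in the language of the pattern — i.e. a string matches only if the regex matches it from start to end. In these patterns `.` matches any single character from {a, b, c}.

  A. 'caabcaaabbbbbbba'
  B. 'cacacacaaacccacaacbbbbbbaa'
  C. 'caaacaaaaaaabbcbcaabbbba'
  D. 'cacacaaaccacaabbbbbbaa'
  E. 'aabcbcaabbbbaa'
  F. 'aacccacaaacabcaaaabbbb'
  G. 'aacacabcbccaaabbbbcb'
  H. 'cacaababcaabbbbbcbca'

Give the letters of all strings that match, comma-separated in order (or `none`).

A, C, D, E, G

A → match
B → no match
C → match
D → match
E → match
F → no match
G → match
H → no match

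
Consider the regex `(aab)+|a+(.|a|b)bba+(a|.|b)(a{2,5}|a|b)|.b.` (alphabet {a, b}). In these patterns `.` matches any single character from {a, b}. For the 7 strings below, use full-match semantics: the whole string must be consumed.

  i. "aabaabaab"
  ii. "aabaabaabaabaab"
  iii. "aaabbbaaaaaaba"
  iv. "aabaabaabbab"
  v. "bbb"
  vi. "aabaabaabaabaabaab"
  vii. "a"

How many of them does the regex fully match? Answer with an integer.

5

i → match
ii → match
iii → match
iv → no match
v → match
vi → match
vii → no match
Total matched: 5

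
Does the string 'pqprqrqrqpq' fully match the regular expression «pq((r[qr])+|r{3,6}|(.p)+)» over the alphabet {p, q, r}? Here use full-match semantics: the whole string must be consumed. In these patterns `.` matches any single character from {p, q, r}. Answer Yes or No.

No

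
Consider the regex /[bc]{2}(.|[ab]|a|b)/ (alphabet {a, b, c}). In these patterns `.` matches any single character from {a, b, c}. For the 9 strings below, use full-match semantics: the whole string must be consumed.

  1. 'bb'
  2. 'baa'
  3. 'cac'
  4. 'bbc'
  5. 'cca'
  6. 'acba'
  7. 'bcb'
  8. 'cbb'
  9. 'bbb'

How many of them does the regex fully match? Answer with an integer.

1 → no match
2 → no match
3 → no match
4 → match
5 → match
6 → no match
7 → match
8 → match
9 → match
Total matched: 5

5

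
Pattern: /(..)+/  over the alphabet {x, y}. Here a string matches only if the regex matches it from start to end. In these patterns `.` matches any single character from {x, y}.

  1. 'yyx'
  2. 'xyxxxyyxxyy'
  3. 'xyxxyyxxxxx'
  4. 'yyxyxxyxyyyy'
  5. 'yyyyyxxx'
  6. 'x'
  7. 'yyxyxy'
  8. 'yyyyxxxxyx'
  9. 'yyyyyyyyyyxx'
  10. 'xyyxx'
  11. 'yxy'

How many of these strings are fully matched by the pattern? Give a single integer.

5

1 → no match
2 → no match
3 → no match
4 → match
5 → match
6 → no match
7 → match
8 → match
9 → match
10 → no match
11 → no match
Total matched: 5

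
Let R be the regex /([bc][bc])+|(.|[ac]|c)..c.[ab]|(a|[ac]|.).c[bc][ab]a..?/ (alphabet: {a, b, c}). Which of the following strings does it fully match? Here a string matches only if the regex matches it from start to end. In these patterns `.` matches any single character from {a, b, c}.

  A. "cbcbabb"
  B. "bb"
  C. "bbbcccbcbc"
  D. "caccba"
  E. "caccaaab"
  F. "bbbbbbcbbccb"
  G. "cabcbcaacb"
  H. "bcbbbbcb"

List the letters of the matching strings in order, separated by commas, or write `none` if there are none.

A → no match
B → match
C → match
D → match
E → match
F → match
G → no match
H → match

B, C, D, E, F, H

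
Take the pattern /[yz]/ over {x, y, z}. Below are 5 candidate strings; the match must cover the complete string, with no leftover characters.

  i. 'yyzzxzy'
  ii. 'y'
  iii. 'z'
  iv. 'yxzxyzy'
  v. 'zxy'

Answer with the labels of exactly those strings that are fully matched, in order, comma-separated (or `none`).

ii, iii

i → no match
ii → match
iii → match
iv → no match
v → no match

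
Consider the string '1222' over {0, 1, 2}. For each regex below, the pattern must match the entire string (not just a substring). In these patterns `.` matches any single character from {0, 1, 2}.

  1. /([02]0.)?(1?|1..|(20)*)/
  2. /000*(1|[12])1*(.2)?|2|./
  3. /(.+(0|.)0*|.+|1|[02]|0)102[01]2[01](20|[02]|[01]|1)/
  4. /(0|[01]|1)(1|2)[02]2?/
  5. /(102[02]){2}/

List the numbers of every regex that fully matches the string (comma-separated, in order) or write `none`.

1 → no match
2 → no match
3 → no match
4 → match
5 → no match — must start with '102'

4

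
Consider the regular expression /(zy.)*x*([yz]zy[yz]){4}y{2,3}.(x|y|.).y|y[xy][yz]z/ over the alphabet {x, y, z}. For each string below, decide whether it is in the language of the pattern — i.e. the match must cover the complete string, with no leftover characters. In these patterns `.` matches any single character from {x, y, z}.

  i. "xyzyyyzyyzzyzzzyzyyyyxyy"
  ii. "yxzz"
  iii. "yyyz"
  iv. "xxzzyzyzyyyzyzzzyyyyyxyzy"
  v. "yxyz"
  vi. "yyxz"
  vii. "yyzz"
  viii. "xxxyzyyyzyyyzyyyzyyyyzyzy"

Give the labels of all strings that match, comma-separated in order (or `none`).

i, ii, iii, iv, v, vii, viii

i → match
ii → match
iii → match
iv → match
v → match
vi → no match
vii → match
viii → match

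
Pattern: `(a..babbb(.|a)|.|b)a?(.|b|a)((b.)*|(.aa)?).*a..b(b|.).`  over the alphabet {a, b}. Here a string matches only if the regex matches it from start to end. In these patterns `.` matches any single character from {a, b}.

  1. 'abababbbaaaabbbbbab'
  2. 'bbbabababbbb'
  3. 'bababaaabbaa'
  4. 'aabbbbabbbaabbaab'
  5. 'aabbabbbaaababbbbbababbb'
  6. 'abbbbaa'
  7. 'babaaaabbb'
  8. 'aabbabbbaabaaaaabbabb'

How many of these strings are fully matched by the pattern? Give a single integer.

1 → no match
2. 'bbbabababbbb' → no match
3. 'bababaaabbaa' → match
4 → no match
5 → match
6. 'abbbbaa' → no match
7. 'babaaaabbb' → match
8 → no match
Total matched: 3

3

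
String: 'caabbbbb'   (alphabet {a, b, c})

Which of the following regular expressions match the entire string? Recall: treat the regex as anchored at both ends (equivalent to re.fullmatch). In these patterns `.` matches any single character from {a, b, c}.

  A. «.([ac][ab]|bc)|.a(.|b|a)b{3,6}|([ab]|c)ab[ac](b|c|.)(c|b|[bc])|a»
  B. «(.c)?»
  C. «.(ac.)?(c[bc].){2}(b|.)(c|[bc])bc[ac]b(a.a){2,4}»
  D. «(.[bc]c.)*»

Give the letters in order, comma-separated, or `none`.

A → match
B → no match
C → no match — must end with 'a'
D → no match

A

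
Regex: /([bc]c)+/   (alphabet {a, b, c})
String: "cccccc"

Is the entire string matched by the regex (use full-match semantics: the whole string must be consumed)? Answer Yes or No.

Yes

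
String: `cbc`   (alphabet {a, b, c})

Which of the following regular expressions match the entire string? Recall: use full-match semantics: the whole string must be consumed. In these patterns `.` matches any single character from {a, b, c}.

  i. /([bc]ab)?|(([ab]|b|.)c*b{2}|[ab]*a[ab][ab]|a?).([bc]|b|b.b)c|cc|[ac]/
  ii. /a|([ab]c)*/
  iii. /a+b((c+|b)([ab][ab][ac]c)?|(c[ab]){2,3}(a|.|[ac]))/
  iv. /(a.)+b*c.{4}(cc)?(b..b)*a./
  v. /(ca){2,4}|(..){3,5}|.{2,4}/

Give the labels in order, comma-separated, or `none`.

i, v

i → match
ii → no match
iii → no match — must start with `a`
iv → no match — must start with `a`
v → match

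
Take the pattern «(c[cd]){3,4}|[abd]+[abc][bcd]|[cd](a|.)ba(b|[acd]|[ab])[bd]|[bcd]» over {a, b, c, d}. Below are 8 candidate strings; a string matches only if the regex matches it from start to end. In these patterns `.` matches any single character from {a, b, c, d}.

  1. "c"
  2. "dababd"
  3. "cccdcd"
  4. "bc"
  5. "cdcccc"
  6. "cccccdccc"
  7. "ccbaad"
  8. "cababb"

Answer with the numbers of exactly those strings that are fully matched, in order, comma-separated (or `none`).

1, 2, 3, 5, 7, 8

1 → match
2 → match
3 → match
4 → no match
5 → match
6 → no match
7 → match
8 → match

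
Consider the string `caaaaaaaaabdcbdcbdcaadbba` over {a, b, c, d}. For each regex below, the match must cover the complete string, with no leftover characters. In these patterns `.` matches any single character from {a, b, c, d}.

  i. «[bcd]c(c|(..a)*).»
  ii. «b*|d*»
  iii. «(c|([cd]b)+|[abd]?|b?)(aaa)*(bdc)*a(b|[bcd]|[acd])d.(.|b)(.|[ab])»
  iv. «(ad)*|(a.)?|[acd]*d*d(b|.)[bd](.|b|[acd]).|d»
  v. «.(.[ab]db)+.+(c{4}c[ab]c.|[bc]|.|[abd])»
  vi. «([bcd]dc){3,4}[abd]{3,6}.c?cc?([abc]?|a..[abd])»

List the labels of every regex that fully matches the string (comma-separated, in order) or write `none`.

iii

i → no match
ii → no match
iii → match
iv → no match
v → no match
vi → no match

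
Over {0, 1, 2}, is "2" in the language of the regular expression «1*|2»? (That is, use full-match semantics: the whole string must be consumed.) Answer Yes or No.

Yes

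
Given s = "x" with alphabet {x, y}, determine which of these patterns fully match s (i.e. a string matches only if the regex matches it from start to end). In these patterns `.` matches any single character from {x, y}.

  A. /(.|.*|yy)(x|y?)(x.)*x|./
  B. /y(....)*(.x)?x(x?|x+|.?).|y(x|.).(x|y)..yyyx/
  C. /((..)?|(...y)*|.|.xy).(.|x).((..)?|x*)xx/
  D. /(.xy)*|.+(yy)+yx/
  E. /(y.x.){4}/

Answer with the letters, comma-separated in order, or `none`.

A

A → match
B → no match — must start with "y"
C → no match — must end with "xx"
D → no match
E → no match — must start with "y"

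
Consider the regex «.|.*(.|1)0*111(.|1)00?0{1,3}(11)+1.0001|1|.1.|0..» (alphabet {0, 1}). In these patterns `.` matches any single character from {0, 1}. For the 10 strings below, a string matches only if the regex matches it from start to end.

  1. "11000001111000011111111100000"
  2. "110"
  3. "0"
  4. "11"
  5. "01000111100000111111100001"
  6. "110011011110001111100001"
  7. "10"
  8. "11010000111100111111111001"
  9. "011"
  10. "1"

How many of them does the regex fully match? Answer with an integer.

6

1 → no match
2. "110" → match
3. "0" → match
4. "11" → no match
5 → match
6 → match
7. "10" → no match
8 → no match
9. "011" → match
10. "1" → match
Total matched: 6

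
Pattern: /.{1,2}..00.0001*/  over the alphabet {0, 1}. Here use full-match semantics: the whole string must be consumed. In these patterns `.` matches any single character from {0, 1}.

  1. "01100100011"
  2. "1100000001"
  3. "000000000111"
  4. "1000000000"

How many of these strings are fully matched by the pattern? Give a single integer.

1. "01100100011" → match
2. "1100000001" → match
3. "000000000111" → match
4. "1000000000" → match
Total matched: 4

4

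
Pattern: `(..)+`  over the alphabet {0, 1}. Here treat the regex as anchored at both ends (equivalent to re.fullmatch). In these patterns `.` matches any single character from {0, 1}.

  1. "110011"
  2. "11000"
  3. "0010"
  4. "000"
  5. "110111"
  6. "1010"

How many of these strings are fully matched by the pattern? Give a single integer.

4

1 → match
2 → no match
3 → match
4 → no match
5 → match
6 → match
Total matched: 4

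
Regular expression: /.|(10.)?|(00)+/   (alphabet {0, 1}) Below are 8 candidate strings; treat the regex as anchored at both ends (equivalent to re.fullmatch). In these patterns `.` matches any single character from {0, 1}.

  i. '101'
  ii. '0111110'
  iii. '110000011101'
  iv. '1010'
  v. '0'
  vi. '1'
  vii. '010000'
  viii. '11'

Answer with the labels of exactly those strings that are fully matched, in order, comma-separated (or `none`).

i, v, vi

i. '101' → match
ii. '0111110' → no match
iii. '110000011101' → no match
iv. '1010' → no match
v. '0' → match
vi. '1' → match
vii. '010000' → no match
viii. '11' → no match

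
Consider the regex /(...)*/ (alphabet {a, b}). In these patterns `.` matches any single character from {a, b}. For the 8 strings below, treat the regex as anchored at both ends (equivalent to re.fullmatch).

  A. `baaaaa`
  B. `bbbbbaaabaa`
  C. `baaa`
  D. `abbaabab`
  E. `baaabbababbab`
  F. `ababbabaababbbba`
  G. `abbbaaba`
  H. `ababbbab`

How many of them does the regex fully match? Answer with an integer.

A. `baaaaa` → match
B. `bbbbbaaabaa` → no match
C. `baaa` → no match
D. `abbaabab` → no match
E → no match
F → no match
G. `abbbaaba` → no match
H. `ababbbab` → no match
Total matched: 1

1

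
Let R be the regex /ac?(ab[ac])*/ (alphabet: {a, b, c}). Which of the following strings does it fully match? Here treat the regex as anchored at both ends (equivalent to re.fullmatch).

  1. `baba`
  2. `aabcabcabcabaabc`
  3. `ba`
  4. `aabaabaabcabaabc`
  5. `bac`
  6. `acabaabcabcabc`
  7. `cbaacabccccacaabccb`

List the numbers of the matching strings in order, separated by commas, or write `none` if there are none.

1 → no match — must start with `a`
2 → match
3 → no match — must start with `a`
4 → match
5 → no match — must start with `a`
6 → match
7 → no match — must start with `a`

2, 4, 6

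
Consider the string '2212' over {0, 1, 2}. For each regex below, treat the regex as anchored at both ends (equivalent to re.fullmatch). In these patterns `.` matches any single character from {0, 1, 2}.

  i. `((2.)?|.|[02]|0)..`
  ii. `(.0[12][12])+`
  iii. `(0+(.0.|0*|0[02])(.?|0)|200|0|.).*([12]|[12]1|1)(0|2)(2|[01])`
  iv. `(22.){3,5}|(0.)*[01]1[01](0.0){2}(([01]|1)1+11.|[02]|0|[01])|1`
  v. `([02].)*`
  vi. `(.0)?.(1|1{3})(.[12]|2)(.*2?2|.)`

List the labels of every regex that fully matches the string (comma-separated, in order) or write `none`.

i

i → match
ii → no match
iii → no match
iv → no match
v → no match
vi → no match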